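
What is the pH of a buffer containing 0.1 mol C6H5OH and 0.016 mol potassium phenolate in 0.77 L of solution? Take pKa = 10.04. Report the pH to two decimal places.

pH = pKa + log([A⁻]/[HA]) = 10.04 + log(0.016/0.1)
pH = 10.04 + (-0.796) = 9.24

pH = 9.24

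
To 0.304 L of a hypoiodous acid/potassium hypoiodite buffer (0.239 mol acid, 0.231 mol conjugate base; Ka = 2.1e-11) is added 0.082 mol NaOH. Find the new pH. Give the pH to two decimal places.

OH- converts HOI to OI-: HOI → 0.157 mol, OI- → 0.313 mol.
pKa = −log(2.1 × 10^-11) = 10.678
pH = pKa + log(n_OI-/n_HOI) = 10.678 + log(0.313/0.157) = 10.678 + (+0.300)

pH = 10.98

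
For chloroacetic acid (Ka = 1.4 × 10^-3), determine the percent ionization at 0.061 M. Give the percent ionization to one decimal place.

ClCH2COOH ⇌ ClCH2COO- + H+; let x = [H+] at equilibrium.
Solve x² + 0.0014x − 8.54e-05 = 0 → x = 8.57 × 10^-3 M
Fraction ionized = 8.57 × 10^-3 / 0.061 = 0.1405 → 14.0%

14.0%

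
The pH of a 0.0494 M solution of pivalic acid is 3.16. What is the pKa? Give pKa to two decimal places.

[H+] = 10^(-3.16) = 6.92 × 10^-4 M
At equilibrium [HA] = 0.0494 − 6.92 × 10^-4 = 4.87 × 10^-2 M
Ka = [H+][A-]/[HA] = (6.92 × 10^-4)² / 4.87 × 10^-2 = 9.83 × 10^-6
pKa = -log(9.83 × 10^-6) = 5.01

pKa = 5.01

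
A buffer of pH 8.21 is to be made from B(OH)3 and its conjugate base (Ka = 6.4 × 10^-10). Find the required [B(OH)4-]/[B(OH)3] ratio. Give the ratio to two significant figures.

pKa = -log(6.4 × 10^-10) = 9.194
pH = pKa + log(r) ⇒ log(r) = 8.21 − 9.194 = -0.984
r = [B(OH)4-]/[B(OH)3] = 10^(-0.984) = 0.104

ratio = 0.10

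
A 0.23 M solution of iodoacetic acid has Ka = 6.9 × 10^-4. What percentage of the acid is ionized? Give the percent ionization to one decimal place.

ICH2COOH ⇌ ICH2COO- + H+; let x = [H+] at equilibrium.
Solve x² + 0.00069x − 0.000159 = 0 → x = 1.23 × 10^-2 M
% ionization = x/C₀ × 100% = 1.23 × 10^-2/0.23 × 100% = 5.3%

5.3%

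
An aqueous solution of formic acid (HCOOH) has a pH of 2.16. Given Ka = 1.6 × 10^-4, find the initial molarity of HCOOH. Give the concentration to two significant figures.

[H+] = 10^(-2.16) = 6.92 × 10^-3 M = x
Ka = x²/(C₀ − x) ⇒ C₀ = x + x²/Ka
C₀ = 6.92 × 10^-3 + (6.92 × 10^-3)²/(1.6 × 10^-4) = 3.06 × 10^-1 M

C₀ = 3.1 × 10^-1 M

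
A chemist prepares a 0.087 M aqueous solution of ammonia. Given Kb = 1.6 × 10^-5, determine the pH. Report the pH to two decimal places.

pH = 11.07

NH3 + H2O ⇌ NH4+ + OH-
Kb = x²/(0.087 − x) = 1.6 × 10^-5
Assume x ≪ 0.087: x ≈ √(1.6 × 10^-5 × 0.087) = 1.18 × 10^-3 M
pOH = −log(1.18 × 10^-3) = 2.93; pH = 14.00 − 2.93 = 11.07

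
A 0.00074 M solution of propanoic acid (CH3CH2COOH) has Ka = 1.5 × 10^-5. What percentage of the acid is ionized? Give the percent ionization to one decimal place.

CH3CH2COOH ⇌ CH3CH2COO- + H+; let x = [H+] at equilibrium.
Ka = x²/(C₀ − x); solving the quadratic gives x = 9.81 × 10^-5 M.
Fraction ionized = 9.81 × 10^-5 / 0.00074 = 0.1326 → 13.3%

13.3%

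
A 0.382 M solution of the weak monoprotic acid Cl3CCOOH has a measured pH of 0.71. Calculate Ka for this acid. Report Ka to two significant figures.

Ka = 2.0 × 10^-1

[H+] = 10^(-0.71) = 1.95 × 10^-1 M
At equilibrium [HA] = 0.382 − 1.95 × 10^-1 = 1.87 × 10^-1 M
Ka = [H+][A-]/[HA] = (1.95 × 10^-1)² / 1.87 × 10^-1 = 2.0 × 10^-1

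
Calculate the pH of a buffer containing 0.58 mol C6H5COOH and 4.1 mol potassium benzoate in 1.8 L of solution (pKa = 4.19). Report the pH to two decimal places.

pH = 5.04

pH = pKa + log([A⁻]/[HA]) = 4.19 + log(4.1/0.58)
pH = 4.19 + (+0.849) = 5.04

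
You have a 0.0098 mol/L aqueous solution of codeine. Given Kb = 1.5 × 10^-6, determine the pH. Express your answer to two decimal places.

C18H21NO3 + H2O ⇌ C18H22NO3+ + OH-
Kb = [OH-]²/(0.0098 − [OH-]) = 1.5 × 10^-6
Assume [OH-] ≪ 0.0098: [OH-] ≈ √(1.5 × 10^-6 × 0.0098) = 1.21 × 10^-4 M
([OH-]/C₀ = 1.2% < 5%, so the approximation holds.)
pOH = −log(1.21 × 10^-4) = 3.92; pH = 14.00 − 3.92 = 10.08

pH = 10.08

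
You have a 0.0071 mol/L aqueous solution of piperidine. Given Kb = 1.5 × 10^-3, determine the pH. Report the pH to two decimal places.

pH = 11.41

C5H10NH + H2O ⇌ C5H10NH2+ + OH-
From the ICE table, Kb = [OH-]²/(0.0071 − [OH-]) = 1.5 × 10^-3.
[OH-] is not negligible relative to C₀; solve [OH-]² + 0.0015·[OH-] − 1.07e-05 = 0.
[OH-] = [−0.0015 + √(0.0015² + 4.26e-05)]/2 = 2.60 × 10^-3 M
pOH = −log(2.60 × 10^-3) = 2.59; pH = 14.00 − 2.59 = 11.41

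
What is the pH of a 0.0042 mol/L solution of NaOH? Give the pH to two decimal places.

pH = 11.62

NaOH is a strong base; [OH-] = 0.0042 M.
pOH = -log(0.0042) = 2.38
pH = 14.00 - 2.38 = 11.62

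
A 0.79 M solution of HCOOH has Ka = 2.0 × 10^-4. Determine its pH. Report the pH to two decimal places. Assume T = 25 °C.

HCOOH ⇌ HCOO- + H+
Let x = [H+] at equilibrium. Ka = x²/(0.79 − x).
Assume x ≪ 0.79: x ≈ √(2.0 × 10^-4 × 0.79) = 1.26 × 10^-2 M
pH = −log(1.26 × 10^-2) = 1.90

pH = 1.90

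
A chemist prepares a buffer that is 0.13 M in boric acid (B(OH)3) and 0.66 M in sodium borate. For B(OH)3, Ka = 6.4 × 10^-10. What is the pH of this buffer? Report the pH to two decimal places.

pKa = −log(6.4 × 10^-10) = 9.194
Using pH = pKa + log([base]/[acid]) with [base]/[acid] = 0.66/0.13:
pH = 9.194 + (+0.706) = 9.90

pH = 9.90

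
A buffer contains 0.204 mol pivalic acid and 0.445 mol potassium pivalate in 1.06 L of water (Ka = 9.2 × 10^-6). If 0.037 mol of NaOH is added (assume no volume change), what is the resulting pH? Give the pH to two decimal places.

pH = 5.50

After neutralization: n((CH3)3CCOOH) = 0.167 mol, n((CH3)3CCOO-) = 0.482 mol.
pKa = −log(9.2 × 10^-6) = 5.036
Henderson–Hasselbalch with mole ratio 0.482/0.167: pH = 5.036 + (+0.460)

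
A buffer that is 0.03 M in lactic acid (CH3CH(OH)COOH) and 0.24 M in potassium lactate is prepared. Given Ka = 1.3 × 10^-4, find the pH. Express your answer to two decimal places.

pH = 4.79

pKa = −log(1.3 × 10^-4) = 3.886
Henderson–Hasselbalch: pH = pKa + log([CH3CH(OH)COO-]/[CH3CH(OH)COOH]) = 3.886 + log(0.24/0.03)
pH = 3.886 + (+0.903) = 4.79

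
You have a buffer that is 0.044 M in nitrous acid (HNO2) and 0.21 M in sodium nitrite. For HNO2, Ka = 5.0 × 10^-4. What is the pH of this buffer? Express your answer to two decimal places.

pH = 3.98

pKa = −log(5.0 × 10^-4) = 3.301
Henderson–Hasselbalch: pH = pKa + log([NO2-]/[HNO2]) = 3.301 + log(0.21/0.044)
pH = 3.301 + (+0.679) = 3.98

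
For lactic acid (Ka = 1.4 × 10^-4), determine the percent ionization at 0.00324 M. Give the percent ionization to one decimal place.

CH3CH(OH)COOH ⇌ CH3CH(OH)COO- + H+; let x = [H+] at equilibrium.
Solve x² + 0.00014x − 4.54e-07 = 0 → x = 6.07 × 10^-4 M
Fraction ionized = 6.07 × 10^-4 / 0.00324 = 0.1873 → 18.7%

18.7%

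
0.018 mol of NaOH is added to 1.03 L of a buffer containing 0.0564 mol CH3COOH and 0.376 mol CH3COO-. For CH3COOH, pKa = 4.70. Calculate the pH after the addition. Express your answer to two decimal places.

pH = 5.71

After neutralization: n(CH3COOH) = 0.0384 mol, n(CH3COO-) = 0.394 mol.
Henderson–Hasselbalch with mole ratio 0.394/0.0384: pH = 4.70 + (+1.011)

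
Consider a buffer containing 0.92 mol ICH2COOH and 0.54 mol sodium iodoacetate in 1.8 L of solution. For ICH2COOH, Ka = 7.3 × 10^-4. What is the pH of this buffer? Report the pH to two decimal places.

pH = 2.91

pKa = −log(7.3 × 10^-4) = 3.137
Henderson–Hasselbalch: pH = pKa + log([ICH2COO-]/[ICH2COOH]) = 3.137 + log(0.54/0.92)
pH = 3.137 + (-0.231) = 2.91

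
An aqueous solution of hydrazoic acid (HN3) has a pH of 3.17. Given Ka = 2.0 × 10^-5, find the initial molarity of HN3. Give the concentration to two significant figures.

C₀ = 2.4 × 10^-2 M

[H+] = 10^(-3.17) = 6.76 × 10^-4 M = x
Ka = x²/(C₀ − x) ⇒ C₀ = x + x²/Ka
C₀ = 6.76 × 10^-4 + (6.76 × 10^-4)²/(2.0 × 10^-5) = 2.35 × 10^-2 M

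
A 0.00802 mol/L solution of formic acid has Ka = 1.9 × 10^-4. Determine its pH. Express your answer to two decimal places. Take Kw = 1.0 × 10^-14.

pH = 2.94

HCOOH ⇌ HCOO- + H+
From the ICE table, Ka = x²/(0.00802 − x) = 1.9 × 10^-4.
x is not negligible relative to C₀; solve x² + 0.00019·x − 1.52e-06 = 0.
x = [−0.00019 + √(0.00019² + 6.1e-06)]/2 = 1.14 × 10^-3 M
pH = −log[H+] = −log(1.14 × 10^-3) = 2.94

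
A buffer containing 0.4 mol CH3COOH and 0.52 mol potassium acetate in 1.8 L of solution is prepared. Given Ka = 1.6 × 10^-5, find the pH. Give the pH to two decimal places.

pKa = −log(1.6 × 10^-5) = 4.796
Henderson–Hasselbalch: pH = pKa + log([CH3COO-]/[CH3COOH]) = 4.796 + log(0.52/0.4)
pH = 4.796 + (+0.114) = 4.91

pH = 4.91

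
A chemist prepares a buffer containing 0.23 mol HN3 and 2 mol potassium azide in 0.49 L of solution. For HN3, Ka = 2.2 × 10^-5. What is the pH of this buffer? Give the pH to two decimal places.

pKa = −log(2.2 × 10^-5) = 4.658
pH = pKa + log([A⁻]/[HA]) = 4.658 + log(2/0.23)
pH = 4.658 + (+0.939) = 5.60

pH = 5.60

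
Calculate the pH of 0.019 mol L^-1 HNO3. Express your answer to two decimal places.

pH = 1.72

HNO3 is a strong acid and dissociates completely, so [H+] = 0.019 M.
pH = -log(0.019) = 1.72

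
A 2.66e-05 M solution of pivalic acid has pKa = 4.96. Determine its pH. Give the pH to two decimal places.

pH = 4.90

(CH3)3CCOOH ⇌ (CH3)3CCOO- + H+
Ka = 10^(−4.96) = 1.10 × 10^-5
From the ICE table, Ka = [H+]²/(2.66e-05 − [H+]) = 1.10 × 10^-5.
[H+] is not negligible relative to C₀; solve [H+]² + 1.1e-05·[H+] − 2.93e-10 = 0.
[H+] = [−1.1e-05 + √(1.1e-05² + 1.17e-09)]/2 = 1.25 × 10^-5 M
pH = −log[H+] = −log(1.25 × 10^-5) = 4.90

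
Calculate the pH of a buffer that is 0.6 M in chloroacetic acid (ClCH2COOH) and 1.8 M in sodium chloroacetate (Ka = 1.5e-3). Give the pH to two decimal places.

pH = 3.30

pKa = −log(1.5 × 10^-3) = 2.824
Henderson–Hasselbalch: pH = pKa + log([ClCH2COO-]/[ClCH2COOH]) = 2.824 + log(1.8/0.6)
pH = 2.824 + (+0.477) = 3.30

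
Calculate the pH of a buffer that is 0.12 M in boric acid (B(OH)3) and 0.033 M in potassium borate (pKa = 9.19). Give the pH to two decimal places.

Using pH = pKa + log([base]/[acid]) with [base]/[acid] = 0.033/0.12:
pH = 9.19 + (-0.561) = 8.63

pH = 8.63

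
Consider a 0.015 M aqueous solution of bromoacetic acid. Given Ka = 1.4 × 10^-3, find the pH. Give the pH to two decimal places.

BrCH2COOH ⇌ BrCH2COO- + H+
From the ICE table, Ka = x²/(0.015 − x) = 1.4 × 10^-3.
x is not negligible relative to C₀; solve x² + 0.0014·x − 2.1e-05 = 0.
x = (−Ka + √(Ka² + 4·Ka·C₀))/2 = 3.94 × 10^-3 M
pH = −log(3.94 × 10^-3) = 2.40

pH = 2.40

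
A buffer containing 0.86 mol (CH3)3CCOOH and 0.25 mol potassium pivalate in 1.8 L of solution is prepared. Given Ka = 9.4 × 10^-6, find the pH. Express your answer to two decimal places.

pH = 4.49

pKa = −log(9.4 × 10^-6) = 5.027
Using pH = pKa + log([base]/[acid]) with [base]/[acid] = 0.25/0.86:
pH = 5.027 + (-0.537) = 4.49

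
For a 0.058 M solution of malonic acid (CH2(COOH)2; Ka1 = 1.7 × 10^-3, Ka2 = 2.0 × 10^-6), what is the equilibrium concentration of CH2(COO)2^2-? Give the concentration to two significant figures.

First ionization gives [H+] ≈ [CH2(COOH)COO-] = 9.12 × 10^-3 M.
Second step: Ka2 = [H+][CH2(COO)2^2-]/[CH2(COOH)COO-] ≈ [CH2(COO)2^2-] (since [H+] ≈ [CH2(COOH)COO-]).
So [CH2(COO)2^2-] ≈ Ka2.

2.0 × 10^-6 M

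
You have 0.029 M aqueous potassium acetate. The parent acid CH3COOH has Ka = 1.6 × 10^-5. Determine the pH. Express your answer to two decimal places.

pH = 8.63

CH3COO- is the conjugate base of the weak acid CH3COOH.
Kb = Kw/Ka = 1.0×10^-14 / 1.6 × 10^-5 = 6.25 × 10^-10
Let x = [OH-] at equilibrium. Kb = x²/(0.029 − x).
Since Kb ≪ C₀, x ≈ √(Kb·C₀) = 4.26 × 10^-6 M.
pOH = 5.37, so pH = 14.00 − pOH = 8.63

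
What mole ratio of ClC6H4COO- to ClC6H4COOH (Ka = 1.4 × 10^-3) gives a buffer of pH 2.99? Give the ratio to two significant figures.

ratio = 1.4

pKa = -log(1.4 × 10^-3) = 2.854
pH = pKa + log(r) ⇒ log(r) = 2.99 − 2.854 = +0.136
r = [ClC6H4COO-]/[ClC6H4COOH] = 10^(+0.136) = 1.37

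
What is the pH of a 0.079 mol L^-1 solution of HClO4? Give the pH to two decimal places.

pH = 1.10

HClO4 is a strong acid and dissociates completely, so [H+] = 0.079 M.
pH = -log(0.079) = 1.10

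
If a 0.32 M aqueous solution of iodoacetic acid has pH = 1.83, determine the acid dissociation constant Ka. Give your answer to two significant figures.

[H+] = 10^(-1.83) = 1.48 × 10^-2 M
At equilibrium [HA] = 0.32 − 1.48 × 10^-2 = 3.05 × 10^-1 M
Ka = [H+][A-]/[HA] = (1.48 × 10^-2)² / 3.05 × 10^-1 = 7.2 × 10^-4

Ka = 7.2 × 10^-4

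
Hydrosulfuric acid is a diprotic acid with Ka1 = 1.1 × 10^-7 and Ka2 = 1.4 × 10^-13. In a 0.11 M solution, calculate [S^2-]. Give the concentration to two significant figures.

First ionization gives [H+] ≈ [HS-] = 1.10 × 10^-4 M.
Second step: Ka2 = [H+][S^2-]/[HS-] ≈ [S^2-] (since [H+] ≈ [HS-]).
So [S^2-] ≈ Ka2.

1.4 × 10^-13 M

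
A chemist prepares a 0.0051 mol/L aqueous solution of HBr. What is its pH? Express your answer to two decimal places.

HBr is a strong acid and dissociates completely, so [H+] = 0.0051 M.
pH = -log(0.0051) = 2.29

pH = 2.29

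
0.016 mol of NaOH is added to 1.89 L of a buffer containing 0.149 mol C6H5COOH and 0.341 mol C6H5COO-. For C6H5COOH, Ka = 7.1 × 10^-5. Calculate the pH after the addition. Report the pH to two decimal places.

pH = 4.58

After neutralization: n(C6H5COOH) = 0.133 mol, n(C6H5COO-) = 0.357 mol.
pKa = −log(7.1 × 10^-5) = 4.149
pH = pKa + log(n_C6H5COO-/n_C6H5COOH) = 4.149 + log(0.357/0.133) = 4.149 + (+0.429)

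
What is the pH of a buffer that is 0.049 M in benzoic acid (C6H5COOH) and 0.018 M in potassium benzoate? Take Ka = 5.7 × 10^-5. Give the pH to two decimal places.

pKa = −log(5.7 × 10^-5) = 4.244
Using pH = pKa + log([base]/[acid]) with [base]/[acid] = 0.018/0.049:
pH = 4.244 + (-0.435) = 3.81

pH = 3.81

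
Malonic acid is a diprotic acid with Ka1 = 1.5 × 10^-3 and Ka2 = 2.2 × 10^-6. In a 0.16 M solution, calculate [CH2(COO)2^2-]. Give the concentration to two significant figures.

First ionization gives [H+] ≈ [CH2(COOH)COO-] = 1.48 × 10^-2 M.
Second step: Ka2 = [H+][CH2(COO)2^2-]/[CH2(COOH)COO-] ≈ [CH2(COO)2^2-] (since [H+] ≈ [CH2(COOH)COO-]).
So [CH2(COO)2^2-] ≈ Ka2.

2.2 × 10^-6 M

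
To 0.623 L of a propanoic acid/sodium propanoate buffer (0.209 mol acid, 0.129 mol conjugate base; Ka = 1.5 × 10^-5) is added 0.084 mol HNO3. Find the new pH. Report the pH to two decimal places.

Added H+ converts CH3CH2COO- to CH3CH2COOH: CH3CH2COOH → 0.293 mol, CH3CH2COO- → 0.045 mol.
pKa = −log(1.5 × 10^-5) = 4.824
pH = pKa + log([A⁻]/[HA]) = 4.824 + log(0.045/0.293) = 4.824 -0.814

pH = 4.01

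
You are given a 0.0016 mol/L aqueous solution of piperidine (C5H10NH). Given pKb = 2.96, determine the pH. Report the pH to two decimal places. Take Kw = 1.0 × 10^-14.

C5H10NH + H2O ⇌ C5H10NH2+ + OH-
Kb = 10^(−2.96) = 1.10 × 10^-3
Let x = [OH-] at equilibrium. Kb = x²/(0.0016 − x).
The 5% rule fails; solving x² + Kb·x − Kb·C₀ = 0 exactly:
x = [−0.0011 + √(0.0011² + 7.04e-06)]/2 = 8.86 × 10^-4 M
pOH = −log(8.86 × 10^-4) = 3.05; pH = 14.00 − 3.05 = 10.95

pH = 10.95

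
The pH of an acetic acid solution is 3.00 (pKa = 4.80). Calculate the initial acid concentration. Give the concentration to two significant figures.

C₀ = 6.4 × 10^-2 M

[H+] = 10^(-3.00) = 1.00 × 10^-3 M = x
Ka = 10^(−4.80) = 1.58 × 10^-5
Ka = x²/(C₀ − x) ⇒ C₀ = x + x²/Ka
C₀ = 1.00 × 10^-3 + (1.00 × 10^-3)²/(1.58 × 10^-5) = 6.43 × 10^-2 M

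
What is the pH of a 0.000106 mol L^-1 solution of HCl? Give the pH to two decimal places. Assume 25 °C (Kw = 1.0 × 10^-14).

HCl is a strong acid and dissociates completely, so [H+] = 0.000106 M.
pH = -log(0.000106) = 3.97

pH = 3.97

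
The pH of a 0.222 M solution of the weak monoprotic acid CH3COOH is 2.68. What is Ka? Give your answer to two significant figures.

Ka = 2.0 × 10^-5

[H+] = 10^(-2.68) = 2.09 × 10^-3 M
At equilibrium [HA] = 0.222 − 2.09 × 10^-3 = 2.20 × 10^-1 M
Ka = [H+][A-]/[HA] = (2.09 × 10^-3)² / 2.20 × 10^-1 = 2.0 × 10^-5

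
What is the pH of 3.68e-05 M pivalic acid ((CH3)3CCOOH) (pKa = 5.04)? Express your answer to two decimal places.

(CH3)3CCOOH ⇌ (CH3)3CCOO- + H+
Ka = 10^(−5.04) = 9.12 × 10^-6
Ka = [H+]²/(3.68e-05 − [H+]) = 9.12 × 10^-6
The 5% rule fails; solving [H+]² + Ka·[H+] − Ka·C₀ = 0 exactly:
[H+] = [−9.12e-06 + √(9.12e-06² + 1.34e-09)]/2 = 1.43 × 10^-5 M
pH = −log[H+] = −log(1.43 × 10^-5) = 4.84

pH = 4.84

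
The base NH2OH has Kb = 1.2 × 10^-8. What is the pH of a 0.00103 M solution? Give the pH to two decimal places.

pH = 8.55

NH2OH + H2O ⇌ NH3OH+ + OH-
Kb = [OH-]²/(0.00103 − [OH-]) = 1.2 × 10^-8
Since Kb ≪ C₀, [OH-] ≈ √(Kb·C₀) = 3.52 × 10^-6 M.
pOH = −log(3.52 × 10^-6) = 5.45; pH = 14.00 − 5.45 = 8.55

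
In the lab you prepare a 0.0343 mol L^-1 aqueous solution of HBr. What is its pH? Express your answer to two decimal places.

pH = 1.46

HBr is a strong acid and dissociates completely, so [H+] = 0.0343 M.
pH = -log(0.0343) = 1.46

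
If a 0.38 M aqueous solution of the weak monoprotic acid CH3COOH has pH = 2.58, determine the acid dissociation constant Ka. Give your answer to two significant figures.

Ka = 1.8 × 10^-5

[H+] = 10^(-2.58) = 2.63 × 10^-3 M
At equilibrium [HA] = 0.38 − 2.63 × 10^-3 = 3.77 × 10^-1 M
Ka = [H+][A-]/[HA] = (2.63 × 10^-3)² / 3.77 × 10^-1 = 1.8 × 10^-5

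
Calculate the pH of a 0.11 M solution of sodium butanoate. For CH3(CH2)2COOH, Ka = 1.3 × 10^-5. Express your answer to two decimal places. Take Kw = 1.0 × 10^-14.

pH = 8.96

CH3(CH2)2COO- is the conjugate base of the weak acid CH3(CH2)2COOH.
Kb = Kw/Ka = 1.0×10^-14 / 1.3 × 10^-5 = 7.69 × 10^-10
From the ICE table, Kb = [OH-]²/(0.11 − [OH-]) = 7.69 × 10^-10.
Since Kb ≪ C₀, [OH-] ≈ √(Kb·C₀) = 9.20 × 10^-6 M.
pOH = 5.04, so pH = 14.00 − pOH = 8.96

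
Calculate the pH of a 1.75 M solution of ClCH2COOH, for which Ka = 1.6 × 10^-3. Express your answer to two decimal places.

ClCH2COOH ⇌ ClCH2COO- + H+
Ka = [H+]²/(1.75 − [H+]) = 1.6 × 10^-3
Since Ka ≪ C₀, [H+] ≈ √(Ka·C₀) = 5.29 × 10^-2 M.
pH = −log[H+] = −log(5.29 × 10^-2) = 1.28

pH = 1.28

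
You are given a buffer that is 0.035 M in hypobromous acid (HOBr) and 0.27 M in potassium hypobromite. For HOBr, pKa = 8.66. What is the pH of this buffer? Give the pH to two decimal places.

pH = 9.55

pH = pKa + log([A⁻]/[HA]) = 8.66 + log(0.27/0.035)
pH = 8.66 + (+0.887) = 9.55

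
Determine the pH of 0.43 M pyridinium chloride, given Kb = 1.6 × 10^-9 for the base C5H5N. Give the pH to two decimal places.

C5H5NH+ is the conjugate acid of the weak base C5H5N.
Ka = Kw/Kb = 1.0×10^-14 / 1.6 × 10^-9 = 6.25 × 10^-6
Ka = [H+]²/(0.43 − [H+]) = 6.25 × 10^-6
Neglecting [H+] in the denominator: [H+] = √(6.25 × 10^-6 × 0.43) = 1.64 × 10^-3 M
Check: 0.38% ionized — well under 5%, approximation valid.
pH = −log(1.64 × 10^-3) = 2.79

pH = 2.79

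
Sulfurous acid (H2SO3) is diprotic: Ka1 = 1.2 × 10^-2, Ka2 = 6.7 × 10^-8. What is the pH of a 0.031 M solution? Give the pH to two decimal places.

pH = 1.85

Since Ka1 ≫ Ka2, the first ionization dominates [H+].
Ka1 = x²/(0.031 − x) = 1.2 × 10^-2
Solving the quadratic: x = (−Ka1 + √(Ka1² + 4·Ka1·C₀))/2 = 1.42 × 10^-2 M
pH = −log(1.42 × 10^-2) = 1.85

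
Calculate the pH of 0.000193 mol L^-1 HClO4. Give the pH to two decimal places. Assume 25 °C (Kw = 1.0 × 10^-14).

HClO4 is a strong acid and dissociates completely, so [H+] = 0.000193 M.
pH = -log(0.000193) = 3.71

pH = 3.71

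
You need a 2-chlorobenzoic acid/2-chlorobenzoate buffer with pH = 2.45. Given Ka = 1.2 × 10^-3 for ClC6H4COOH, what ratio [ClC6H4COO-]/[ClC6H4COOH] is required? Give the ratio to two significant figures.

ratio = 0.34

pKa = -log(1.2 × 10^-3) = 2.921
pH = pKa + log(r) ⇒ log(r) = 2.45 − 2.921 = -0.471
r = [ClC6H4COO-]/[ClC6H4COOH] = 10^(-0.471) = 0.338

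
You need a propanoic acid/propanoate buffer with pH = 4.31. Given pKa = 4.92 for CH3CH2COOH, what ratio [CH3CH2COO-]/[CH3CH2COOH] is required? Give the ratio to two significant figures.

ratio = 0.25

pH = pKa + log(r) ⇒ log(r) = 4.31 − 4.92 = -0.61
r = [CH3CH2COO-]/[CH3CH2COOH] = 10^(-0.61) = 0.245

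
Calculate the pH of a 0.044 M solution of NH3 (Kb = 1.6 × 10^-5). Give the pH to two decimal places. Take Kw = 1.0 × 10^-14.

NH3 + H2O ⇌ NH4+ + OH-
Kb = [OH-]²/(0.044 − [OH-]) = 1.6 × 10^-5
Since Kb ≪ C₀, [OH-] ≈ √(Kb·C₀) = 8.39 × 10^-4 M.
Check: 1.9% ionized — well under 5%, approximation valid.
pOH = −log(8.39 × 10^-4) = 3.08; pH = 14.00 − 3.08 = 10.92

pH = 10.92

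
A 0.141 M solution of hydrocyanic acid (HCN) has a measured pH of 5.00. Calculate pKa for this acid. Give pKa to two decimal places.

[H+] = 10^(-5.00) = 1.00 × 10^-5 M
At equilibrium [HA] = 0.141 − 1.00 × 10^-5 = 1.41 × 10^-1 M
Ka = [H+][A-]/[HA] = (1.00 × 10^-5)² / 1.41 × 10^-1 = 7.09 × 10^-10
pKa = -log(7.09 × 10^-10) = 9.15

pKa = 9.15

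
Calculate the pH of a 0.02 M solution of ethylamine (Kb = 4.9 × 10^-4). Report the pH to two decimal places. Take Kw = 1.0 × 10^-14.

C2H5NH2 + H2O ⇌ C2H5NH3+ + OH-
Kb = [OH-]²/(0.02 − [OH-]) = 4.9 × 10^-4
Here C₀/Kb ≈ 40.8, so the small-[OH-] approximation fails. Use the quadratic:
[OH-] = (−Kb + √(Kb² + 4·Kb·C₀))/2 = 2.90 × 10^-3 M
pOH = −log(2.90 × 10^-3) = 2.54; pH = 14.00 − 2.54 = 11.46

pH = 11.46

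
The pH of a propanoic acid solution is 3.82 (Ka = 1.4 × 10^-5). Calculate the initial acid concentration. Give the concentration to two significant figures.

[H+] = 10^(-3.82) = 1.51 × 10^-4 M = x
Ka = x²/(C₀ − x) ⇒ C₀ = x + x²/Ka
C₀ = 1.51 × 10^-4 + (1.51 × 10^-4)²/(1.4 × 10^-5) = 1.78 × 10^-3 M

C₀ = 1.8 × 10^-3 M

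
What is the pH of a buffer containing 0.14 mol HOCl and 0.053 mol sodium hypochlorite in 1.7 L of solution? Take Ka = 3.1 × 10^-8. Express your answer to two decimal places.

pKa = −log(3.1 × 10^-8) = 7.509
pH = pKa + log([A⁻]/[HA]) = 7.509 + log(0.053/0.14)
pH = 7.509 + (-0.422) = 7.09

pH = 7.09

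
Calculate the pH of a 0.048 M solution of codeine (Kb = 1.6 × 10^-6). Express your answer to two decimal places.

pH = 10.44

C18H21NO3 + H2O ⇌ C18H22NO3+ + OH-
From the ICE table, Kb = x²/(0.048 − x) = 1.6 × 10^-6.
Assume x ≪ 0.048: x ≈ √(1.6 × 10^-6 × 0.048) = 2.77 × 10^-4 M
pOH = −log(2.77 × 10^-4) = 3.56; pH = 14.00 − 3.56 = 10.44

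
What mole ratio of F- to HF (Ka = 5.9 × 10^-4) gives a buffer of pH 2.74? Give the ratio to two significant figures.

pKa = -log(5.9 × 10^-4) = 3.229
pH = pKa + log(r) ⇒ log(r) = 2.74 − 3.229 = -0.489
r = [F-]/[HF] = 10^(-0.489) = 0.324

ratio = 0.32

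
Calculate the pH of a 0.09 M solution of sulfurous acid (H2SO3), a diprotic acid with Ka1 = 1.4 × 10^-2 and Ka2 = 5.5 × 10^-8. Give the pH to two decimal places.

pH = 1.53

Since Ka1 ≫ Ka2, the first ionization dominates [H+].
Ka1 = x²/(0.09 − x) = 1.4 × 10^-2
Solving the quadratic: x = (−Ka1 + √(Ka1² + 4·Ka1·C₀))/2 = 2.92 × 10^-2 M
pH = −log(2.92 × 10^-2) = 1.53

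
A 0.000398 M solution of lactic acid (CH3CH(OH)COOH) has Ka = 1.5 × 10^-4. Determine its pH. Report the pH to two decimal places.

pH = 3.74

CH3CH(OH)COOH ⇌ CH3CH(OH)COO- + H+
Ka = x²/(0.000398 − x) = 1.5 × 10^-4
The 5% rule fails; solving x² + Ka·x − Ka·C₀ = 0 exactly:
x = [−0.00015 + √(0.00015² + 2.39e-07)]/2 = 1.81 × 10^-4 M
pH = −log[H+] = −log(1.81 × 10^-4) = 3.74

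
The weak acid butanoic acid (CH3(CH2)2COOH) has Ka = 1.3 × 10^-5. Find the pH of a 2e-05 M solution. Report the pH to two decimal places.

pH = 4.96

CH3(CH2)2COOH ⇌ CH3(CH2)2COO- + H+
Ka = [H+]²/(2e-05 − [H+]) = 1.3 × 10^-5
[H+] is not negligible relative to C₀; solve [H+]² + 1.3e-05·[H+] − 2.6e-10 = 0.
[H+] = [−1.3e-05 + √(1.3e-05² + 1.04e-09)]/2 = 1.09 × 10^-5 M
pH = −log(1.09 × 10^-5) = 4.96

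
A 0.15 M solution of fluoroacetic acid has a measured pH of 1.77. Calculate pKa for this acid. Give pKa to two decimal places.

[H+] = 10^(-1.77) = 1.70 × 10^-2 M
At equilibrium [HA] = 0.15 − 1.70 × 10^-2 = 1.33 × 10^-1 M
Ka = [H+][A-]/[HA] = (1.70 × 10^-2)² / 1.33 × 10^-1 = 2.17 × 10^-3
pKa = -log(2.17 × 10^-3) = 2.66

pKa = 2.66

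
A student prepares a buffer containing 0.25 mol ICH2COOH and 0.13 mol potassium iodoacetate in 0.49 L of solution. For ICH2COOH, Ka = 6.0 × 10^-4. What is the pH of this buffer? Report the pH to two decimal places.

pH = 2.94

pKa = −log(6.0 × 10^-4) = 3.222
Using pH = pKa + log([base]/[acid]) with [base]/[acid] = 0.13/0.25:
pH = 3.222 + (-0.284) = 2.94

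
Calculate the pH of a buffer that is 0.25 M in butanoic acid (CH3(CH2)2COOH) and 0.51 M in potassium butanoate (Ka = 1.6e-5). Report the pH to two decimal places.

pKa = −log(1.6 × 10^-5) = 4.796
Using pH = pKa + log([base]/[acid]) with [base]/[acid] = 0.51/0.25:
pH = 4.796 + (+0.310) = 5.11

pH = 5.11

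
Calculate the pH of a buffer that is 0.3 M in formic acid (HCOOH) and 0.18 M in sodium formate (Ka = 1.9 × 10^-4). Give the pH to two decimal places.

pH = 3.50

pKa = −log(1.9 × 10^-4) = 3.721
Henderson–Hasselbalch: pH = pKa + log([HCOO-]/[HCOOH]) = 3.721 + log(0.18/0.3)
pH = 3.721 + (-0.222) = 3.50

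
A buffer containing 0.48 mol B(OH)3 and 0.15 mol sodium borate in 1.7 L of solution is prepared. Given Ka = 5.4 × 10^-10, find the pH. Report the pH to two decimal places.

pH = 8.76

pKa = −log(5.4 × 10^-10) = 9.268
Henderson–Hasselbalch: pH = pKa + log([B(OH)4-]/[B(OH)3]) = 9.268 + log(0.15/0.48)
pH = 9.268 + (-0.505) = 8.76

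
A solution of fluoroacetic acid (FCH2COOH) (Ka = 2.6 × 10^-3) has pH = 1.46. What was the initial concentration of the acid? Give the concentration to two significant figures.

C₀ = 5.0 × 10^-1 M

[H+] = 10^(-1.46) = 3.47 × 10^-2 M = x
Ka = x²/(C₀ − x) ⇒ C₀ = x + x²/Ka
C₀ = 3.47 × 10^-2 + (3.47 × 10^-2)²/(2.6 × 10^-3) = 4.98 × 10^-1 M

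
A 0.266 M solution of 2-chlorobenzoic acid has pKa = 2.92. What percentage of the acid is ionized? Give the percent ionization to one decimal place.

ClC6H4COOH ⇌ ClC6H4COO- + H+; let x = [H+] at equilibrium.
Ka = 10^(−2.92) = 1.20 × 10^-3
Solve x² + 0.0012x − 0.000319 = 0 → x = 1.73 × 10^-2 M
% ionization = x/C₀ × 100% = 1.73 × 10^-2/0.266 × 100% = 6.5%

6.5%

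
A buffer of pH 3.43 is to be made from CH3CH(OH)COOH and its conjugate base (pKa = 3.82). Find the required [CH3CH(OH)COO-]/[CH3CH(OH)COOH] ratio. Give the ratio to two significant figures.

ratio = 0.41

pH = pKa + log(r) ⇒ log(r) = 3.43 − 3.82 = -0.39
r = [CH3CH(OH)COO-]/[CH3CH(OH)COOH] = 10^(-0.39) = 0.407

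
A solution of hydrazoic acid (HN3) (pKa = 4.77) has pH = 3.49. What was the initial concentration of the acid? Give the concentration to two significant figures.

[H+] = 10^(-3.49) = 3.24 × 10^-4 M = x
Ka = 10^(−4.77) = 1.70 × 10^-5
Ka = x²/(C₀ − x) ⇒ C₀ = x + x²/Ka
C₀ = 3.24 × 10^-4 + (3.24 × 10^-4)²/(1.70 × 10^-5) = 6.50 × 10^-3 M

C₀ = 6.5 × 10^-3 M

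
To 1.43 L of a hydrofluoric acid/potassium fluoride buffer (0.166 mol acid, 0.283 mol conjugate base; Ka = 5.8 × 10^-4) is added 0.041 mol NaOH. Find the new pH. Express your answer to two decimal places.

pH = 3.65

OH- converts HF to F-: HF → 0.125 mol, F- → 0.324 mol.
pKa = −log(5.8 × 10^-4) = 3.237
Henderson–Hasselbalch with mole ratio 0.324/0.125: pH = 3.237 + (+0.414)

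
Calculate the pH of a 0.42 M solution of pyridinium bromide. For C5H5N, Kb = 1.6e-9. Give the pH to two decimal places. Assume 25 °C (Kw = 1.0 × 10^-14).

C5H5NH+ is the conjugate acid of the weak base C5H5N.
Ka = Kw/Kb = 1.0×10^-14 / 1.6 × 10^-9 = 6.25 × 10^-6
Let x = [H+] at equilibrium. Ka = x²/(0.42 − x).
Neglecting x in the denominator: x = √(6.25 × 10^-6 × 0.42) = 1.62 × 10^-3 M
(x/C₀ = 0.39% < 5%, so the approximation holds.)
pH = −log(1.62 × 10^-3) = 2.79

pH = 2.79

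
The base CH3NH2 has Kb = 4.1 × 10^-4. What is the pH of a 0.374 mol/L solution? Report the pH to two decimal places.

pH = 12.09

CH3NH2 + H2O ⇌ CH3NH3+ + OH-
Let x = [OH-] at equilibrium. Kb = x²/(0.374 − x).
Assume x ≪ 0.374: x ≈ √(4.1 × 10^-4 × 0.374) = 1.24 × 10^-2 M
Check: 3.3% ionized — well under 5%, approximation valid.
pOH = −log(1.24 × 10^-2) = 1.91; pH = 14.00 − 1.91 = 12.09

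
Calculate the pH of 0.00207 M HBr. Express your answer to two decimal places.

pH = 2.68

HBr is a strong acid and dissociates completely, so [H+] = 0.00207 M.
pH = -log(0.00207) = 2.68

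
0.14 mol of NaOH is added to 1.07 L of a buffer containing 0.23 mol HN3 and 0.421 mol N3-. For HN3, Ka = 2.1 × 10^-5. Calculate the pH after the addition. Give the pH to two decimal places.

pH = 5.47

OH- converts HN3 to N3-: HN3 → 0.09 mol, N3- → 0.561 mol.
pKa = −log(2.1 × 10^-5) = 4.678
Henderson–Hasselbalch with mole ratio 0.561/0.09: pH = 4.678 + (+0.795)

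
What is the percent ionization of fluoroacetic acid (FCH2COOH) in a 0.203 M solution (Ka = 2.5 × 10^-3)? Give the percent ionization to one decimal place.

FCH2COOH ⇌ FCH2COO- + H+; let x = [H+] at equilibrium.
Ka = x²/(C₀ − x); solving the quadratic gives x = 2.13 × 10^-2 M.
Fraction ionized = 2.13 × 10^-2 / 0.203 = 0.1049 → 10.5%

10.5%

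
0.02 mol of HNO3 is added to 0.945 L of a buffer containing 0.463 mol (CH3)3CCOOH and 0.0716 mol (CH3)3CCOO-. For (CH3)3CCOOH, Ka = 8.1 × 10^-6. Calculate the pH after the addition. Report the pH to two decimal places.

pH = 4.12

Added H+ converts (CH3)3CCOO- to (CH3)3CCOOH: (CH3)3CCOOH → 0.483 mol, (CH3)3CCOO- → 0.0516 mol.
pKa = −log(8.1 × 10^-6) = 5.092
pH = pKa + log(n_(CH3)3CCOO-/n_(CH3)3CCOOH) = 5.092 + log(0.0516/0.483) = 5.092 + (-0.971)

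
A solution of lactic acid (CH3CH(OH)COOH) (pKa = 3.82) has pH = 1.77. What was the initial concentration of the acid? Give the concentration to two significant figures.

C₀ = 1.9 M

[H+] = 10^(-1.77) = 1.70 × 10^-2 M = x
Ka = 10^(−3.82) = 1.51 × 10^-4
Ka = x²/(C₀ − x) ⇒ C₀ = x + x²/Ka
C₀ = 1.70 × 10^-2 + (1.70 × 10^-2)²/(1.51 × 10^-4) = 1.93 M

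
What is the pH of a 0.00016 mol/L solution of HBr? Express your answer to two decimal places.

pH = 3.80

HBr is a strong acid and dissociates completely, so [H+] = 0.00016 M.
pH = -log(0.00016) = 3.80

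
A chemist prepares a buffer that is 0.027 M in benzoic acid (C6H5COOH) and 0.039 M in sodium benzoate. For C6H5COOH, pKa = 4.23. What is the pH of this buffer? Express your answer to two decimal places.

pH = pKa + log([A⁻]/[HA]) = 4.23 + log(0.039/0.027)
pH = 4.23 + (+0.160) = 4.39

pH = 4.39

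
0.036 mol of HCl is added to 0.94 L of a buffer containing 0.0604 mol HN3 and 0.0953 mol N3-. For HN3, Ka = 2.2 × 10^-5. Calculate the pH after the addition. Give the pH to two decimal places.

pH = 4.45

Added H+ converts N3- to HN3: HN3 → 0.0964 mol, N3- → 0.0593 mol.
pKa = −log(2.2 × 10^-5) = 4.658
Henderson–Hasselbalch with mole ratio 0.0593/0.0964: pH = 4.658 + (-0.211)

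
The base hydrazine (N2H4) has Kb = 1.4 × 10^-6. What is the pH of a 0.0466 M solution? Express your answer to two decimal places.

pH = 10.41

N2H4 + H2O ⇌ N2H5+ + OH-
From the ICE table, Kb = [OH-]²/(0.0466 − [OH-]) = 1.4 × 10^-6.
Neglecting [OH-] in the denominator: [OH-] = √(1.4 × 10^-6 × 0.0466) = 2.55 × 10^-4 M
pOH = −log(2.55 × 10^-4) = 3.59; pH = 14.00 − 3.59 = 10.41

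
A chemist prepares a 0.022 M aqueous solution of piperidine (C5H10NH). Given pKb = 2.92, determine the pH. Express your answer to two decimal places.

C5H10NH + H2O ⇌ C5H10NH2+ + OH-
Kb = 10^(−2.92) = 1.20 × 10^-3
From the ICE table, Kb = [OH-]²/(0.022 − [OH-]) = 1.20 × 10^-3.
Here C₀/Kb ≈ 18.3, so the small-[OH-] approximation fails. Use the quadratic:
[OH-] = (−Kb + √(Kb² + 4·Kb·C₀))/2 = 4.57 × 10^-3 M
pOH = −log(4.57 × 10^-3) = 2.34; pH = 14.00 − 2.34 = 11.66

pH = 11.66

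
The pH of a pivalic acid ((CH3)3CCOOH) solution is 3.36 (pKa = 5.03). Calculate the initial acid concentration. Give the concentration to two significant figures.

[H+] = 10^(-3.36) = 4.37 × 10^-4 M = x
Ka = 10^(−5.03) = 9.33 × 10^-6
Ka = x²/(C₀ − x) ⇒ C₀ = x + x²/Ka
C₀ = 4.37 × 10^-4 + (4.37 × 10^-4)²/(9.33 × 10^-6) = 2.09 × 10^-2 M

C₀ = 2.1 × 10^-2 M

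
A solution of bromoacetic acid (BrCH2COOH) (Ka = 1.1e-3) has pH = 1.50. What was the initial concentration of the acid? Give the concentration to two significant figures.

C₀ = 9.4 × 10^-1 M

[H+] = 10^(-1.50) = 3.16 × 10^-2 M = x
Ka = x²/(C₀ − x) ⇒ C₀ = x + x²/Ka
C₀ = 3.16 × 10^-2 + (3.16 × 10^-2)²/(1.1 × 10^-3) = 9.39 × 10^-1 M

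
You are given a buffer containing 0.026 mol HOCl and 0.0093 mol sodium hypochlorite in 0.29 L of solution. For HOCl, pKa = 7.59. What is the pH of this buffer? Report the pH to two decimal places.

pH = pKa + log([A⁻]/[HA]) = 7.59 + log(0.0093/0.026)
pH = 7.59 + (-0.446) = 7.14

pH = 7.14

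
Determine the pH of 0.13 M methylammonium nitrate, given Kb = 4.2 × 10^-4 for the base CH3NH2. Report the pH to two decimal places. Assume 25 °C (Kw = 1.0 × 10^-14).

CH3NH3+ is the conjugate acid of the weak base CH3NH2.
Ka = Kw/Kb = 1.0×10^-14 / 4.2 × 10^-4 = 2.38 × 10^-11
From the ICE table, Ka = x²/(0.13 − x) = 2.38 × 10^-11.
Assume x ≪ 0.13: x ≈ √(2.38 × 10^-11 × 0.13) = 1.76 × 10^-6 M
pH = −log[H+] = −log(1.76 × 10^-6) = 5.75

pH = 5.75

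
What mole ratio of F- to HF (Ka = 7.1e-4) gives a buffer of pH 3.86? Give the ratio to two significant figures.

ratio = 5.1

pKa = -log(7.1 × 10^-4) = 3.149
pH = pKa + log(r) ⇒ log(r) = 3.86 − 3.149 = +0.711
r = [F-]/[HF] = 10^(+0.711) = 5.14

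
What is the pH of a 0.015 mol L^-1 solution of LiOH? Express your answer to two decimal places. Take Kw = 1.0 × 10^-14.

pH = 12.18

LiOH is a strong base; [OH-] = 0.015 M.
pOH = -log(0.015) = 1.82
pH = 14.00 - 1.82 = 12.18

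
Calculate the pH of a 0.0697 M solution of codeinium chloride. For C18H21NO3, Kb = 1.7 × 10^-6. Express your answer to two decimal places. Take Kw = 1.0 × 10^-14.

C18H22NO3+ is the conjugate acid of the weak base C18H21NO3.
Ka = Kw/Kb = 1.0×10^-14 / 1.7 × 10^-6 = 5.88 × 10^-9
Let x = [H+] at equilibrium. Ka = x²/(0.0697 − x).
Neglecting x in the denominator: x = √(5.88 × 10^-9 × 0.0697) = 2.02 × 10^-5 M
(x/C₀ = 0.029% < 5%, so the approximation holds.)
pH = −log[H+] = −log(2.02 × 10^-5) = 4.69

pH = 4.69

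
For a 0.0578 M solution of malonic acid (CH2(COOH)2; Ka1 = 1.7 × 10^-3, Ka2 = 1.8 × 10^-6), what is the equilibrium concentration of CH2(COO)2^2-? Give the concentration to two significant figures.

1.8 × 10^-6 M

First ionization gives [H+] ≈ [CH2(COOH)COO-] = 9.10 × 10^-3 M.
Second step: Ka2 = [H+][CH2(COO)2^2-]/[CH2(COOH)COO-] ≈ [CH2(COO)2^2-] (since [H+] ≈ [CH2(COOH)COO-]).
So [CH2(COO)2^2-] ≈ Ka2.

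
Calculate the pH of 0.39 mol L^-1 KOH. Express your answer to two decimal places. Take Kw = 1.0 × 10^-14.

pH = 13.59

KOH is a strong base; [OH-] = 0.39 M.
pOH = -log(0.39) = 0.41
pH = 14.00 - 0.41 = 13.59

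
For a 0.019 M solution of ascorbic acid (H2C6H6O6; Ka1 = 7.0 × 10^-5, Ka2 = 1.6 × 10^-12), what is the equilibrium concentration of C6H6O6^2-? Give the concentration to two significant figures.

First ionization gives [H+] ≈ [HC6H6O6-] = 1.12 × 10^-3 M.
Second step: Ka2 = [H+][C6H6O6^2-]/[HC6H6O6-] ≈ [C6H6O6^2-] (since [H+] ≈ [HC6H6O6-]).
So [C6H6O6^2-] ≈ Ka2.

1.6 × 10^-12 M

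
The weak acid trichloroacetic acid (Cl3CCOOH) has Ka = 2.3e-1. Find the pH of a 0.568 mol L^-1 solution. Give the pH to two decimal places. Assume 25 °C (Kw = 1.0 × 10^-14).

Cl3CCOOH ⇌ Cl3CCOO- + H+
From the ICE table, Ka = [H+]²/(0.568 − [H+]) = 2.3 × 10^-1.
The 5% rule fails; solving [H+]² + Ka·[H+] − Ka·C₀ = 0 exactly:
[H+] = (−Ka + √(Ka² + 4·Ka·C₀))/2 = 2.64 × 10^-1 M
pH = −log(2.64 × 10^-1) = 0.58

pH = 0.58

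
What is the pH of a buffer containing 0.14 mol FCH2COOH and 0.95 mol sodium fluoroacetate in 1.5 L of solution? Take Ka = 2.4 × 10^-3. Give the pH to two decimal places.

pKa = −log(2.4 × 10^-3) = 2.620
Using pH = pKa + log([base]/[acid]) with [base]/[acid] = 0.95/0.14:
pH = 2.620 + (+0.832) = 3.45

pH = 3.45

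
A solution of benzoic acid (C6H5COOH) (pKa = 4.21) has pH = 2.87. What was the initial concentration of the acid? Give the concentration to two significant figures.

C₀ = 3.1 × 10^-2 M

[H+] = 10^(-2.87) = 1.35 × 10^-3 M = x
Ka = 10^(−4.21) = 6.17 × 10^-5
Ka = x²/(C₀ − x) ⇒ C₀ = x + x²/Ka
C₀ = 1.35 × 10^-3 + (1.35 × 10^-3)²/(6.17 × 10^-5) = 3.09 × 10^-2 M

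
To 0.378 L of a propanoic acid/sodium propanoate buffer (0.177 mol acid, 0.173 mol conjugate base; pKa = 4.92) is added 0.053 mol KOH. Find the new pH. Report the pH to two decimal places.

pH = 5.18

OH- converts CH3CH2COOH to CH3CH2COO-: CH3CH2COOH → 0.124 mol, CH3CH2COO- → 0.226 mol.
pH = pKa + log([A⁻]/[HA]) = 4.92 + log(0.226/0.124) = 4.92 +0.261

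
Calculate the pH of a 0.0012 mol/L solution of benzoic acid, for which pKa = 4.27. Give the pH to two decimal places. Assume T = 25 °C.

pH = 3.64

C6H5COOH ⇌ C6H5COO- + H+
Ka = 10^(−4.27) = 5.37 × 10^-5
From the ICE table, Ka = [H+]²/(0.0012 − [H+]) = 5.37 × 10^-5.
Here C₀/Ka ≈ 22.3, so the small-[H+] approximation fails. Use the quadratic:
[H+] = [−5.37e-05 + √(5.37e-05² + 2.58e-07)]/2 = 2.28 × 10^-4 M
pH = −log(2.28 × 10^-4) = 3.64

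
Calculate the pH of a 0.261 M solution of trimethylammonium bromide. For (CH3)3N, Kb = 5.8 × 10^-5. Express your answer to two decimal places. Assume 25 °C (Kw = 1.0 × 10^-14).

pH = 5.17

(CH3)3NH+ is the conjugate acid of the weak base (CH3)3N.
Ka = Kw/Kb = 1.0×10^-14 / 5.8 × 10^-5 = 1.72 × 10^-10
Ka = x²/(0.261 − x) = 1.72 × 10^-10
Assume x ≪ 0.261: x ≈ √(1.72 × 10^-10 × 0.261) = 6.70 × 10^-6 M
(x/C₀ = 0.0026% < 5%, so the approximation holds.)
pH = −log(6.70 × 10^-6) = 5.17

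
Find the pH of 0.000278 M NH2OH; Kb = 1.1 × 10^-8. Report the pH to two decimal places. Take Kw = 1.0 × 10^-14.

NH2OH + H2O ⇌ NH3OH+ + OH-
From the ICE table, Kb = [OH-]²/(0.000278 − [OH-]) = 1.1 × 10^-8.
Neglecting [OH-] in the denominator: [OH-] = √(1.1 × 10^-8 × 0.000278) = 1.75 × 10^-6 M
([OH-]/C₀ = 0.63% < 5%, so the approximation holds.)
pOH = −log(1.75 × 10^-6) = 5.76; pH = 14.00 − 5.76 = 8.24

pH = 8.24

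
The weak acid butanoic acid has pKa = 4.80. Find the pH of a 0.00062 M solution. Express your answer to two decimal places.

CH3(CH2)2COOH ⇌ CH3(CH2)2COO- + H+
Ka = 10^(−4.80) = 1.58 × 10^-5
Ka = [H+]²/(0.00062 − [H+]) = 1.58 × 10^-5
The 5% rule fails; solving [H+]² + Ka·[H+] − Ka·C₀ = 0 exactly:
[H+] = (−Ka + √(Ka² + 4·Ka·C₀))/2 = 9.14 × 10^-5 M
pH = −log(9.14 × 10^-5) = 4.04

pH = 4.04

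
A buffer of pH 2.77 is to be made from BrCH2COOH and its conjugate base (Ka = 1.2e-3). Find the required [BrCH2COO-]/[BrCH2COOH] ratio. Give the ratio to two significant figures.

pKa = -log(1.2 × 10^-3) = 2.921
pH = pKa + log(r) ⇒ log(r) = 2.77 − 2.921 = -0.151
r = [BrCH2COO-]/[BrCH2COOH] = 10^(-0.151) = 0.706

ratio = 0.71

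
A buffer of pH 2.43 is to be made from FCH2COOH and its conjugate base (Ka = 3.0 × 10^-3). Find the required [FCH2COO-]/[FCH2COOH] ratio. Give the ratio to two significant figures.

ratio = 0.81

pKa = -log(3.0 × 10^-3) = 2.523
pH = pKa + log(r) ⇒ log(r) = 2.43 − 2.523 = -0.093
r = [FCH2COO-]/[FCH2COOH] = 10^(-0.093) = 0.807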